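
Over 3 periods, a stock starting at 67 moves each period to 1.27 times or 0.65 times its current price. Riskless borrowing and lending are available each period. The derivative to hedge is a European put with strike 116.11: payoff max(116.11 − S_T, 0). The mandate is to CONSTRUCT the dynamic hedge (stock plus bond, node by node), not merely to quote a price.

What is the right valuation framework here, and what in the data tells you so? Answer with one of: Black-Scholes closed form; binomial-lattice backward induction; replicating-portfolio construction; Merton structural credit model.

Key observation: what is demanded is not a single number but the (Δ, B) position at each node of the 1.27/0.65 tree starting at 67; constructing those positions is the replicating-portfolio method.

framework: replicating-portfolio construction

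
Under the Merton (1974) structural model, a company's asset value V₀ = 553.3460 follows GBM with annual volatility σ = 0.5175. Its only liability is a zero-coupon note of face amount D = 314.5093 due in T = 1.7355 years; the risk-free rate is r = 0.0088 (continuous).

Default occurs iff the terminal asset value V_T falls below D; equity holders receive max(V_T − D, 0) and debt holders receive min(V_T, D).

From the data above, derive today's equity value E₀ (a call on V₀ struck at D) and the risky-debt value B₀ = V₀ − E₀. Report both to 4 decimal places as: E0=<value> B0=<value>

E0=273.5183 B0=279.8277

Apply the equity-as-call identities (strike 314.5093, horizon 1.7355 years):
d₁ = [ln(V₀/D) + (r + σ²/2)T] / (σ√T)
   = [ln(553.3460/314.5093) + (0.0088 + 0.5·0.5175²)·1.7355] / (0.5175·√1.7355)
   = [0.564970 + 0.247661] / 0.681746 = 1.191985
d₂ = d₁ − σ√T = 1.191985 − 0.681746 = 0.510239
N(d₁) = 0.883366,  N(d₂) = 0.695058,  e^(−rT) = 0.984844
E₀ = V₀·N(d₁) − D·e^(−rT)·N(d₂)
   = 553.3460·0.883366 − 314.5093·0.984844·0.695058 = 273.518311
B₀ = V₀ − E₀ = 553.3460 − 273.518311 = 279.827689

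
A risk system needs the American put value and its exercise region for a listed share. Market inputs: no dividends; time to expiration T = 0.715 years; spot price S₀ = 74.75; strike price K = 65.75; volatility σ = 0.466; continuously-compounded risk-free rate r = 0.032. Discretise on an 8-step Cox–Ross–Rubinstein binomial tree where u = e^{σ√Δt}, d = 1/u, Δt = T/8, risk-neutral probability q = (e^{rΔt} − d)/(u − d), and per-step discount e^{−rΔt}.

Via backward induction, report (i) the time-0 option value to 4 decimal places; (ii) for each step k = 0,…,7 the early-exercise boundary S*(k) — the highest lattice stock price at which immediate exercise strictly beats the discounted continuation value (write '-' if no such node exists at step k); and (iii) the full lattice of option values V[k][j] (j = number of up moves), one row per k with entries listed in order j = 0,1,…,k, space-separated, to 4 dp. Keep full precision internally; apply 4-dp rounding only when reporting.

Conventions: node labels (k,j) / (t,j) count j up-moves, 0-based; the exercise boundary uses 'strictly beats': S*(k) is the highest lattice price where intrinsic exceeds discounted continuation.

price = 6.7656
boundary = - - - - - 37.2473 42.8152 49.2155
tree:
6.7656
9.6332 3.6430
13.3357 5.6067 1.4987
17.8668 8.4174 2.5398 0.3592
23.0505 12.2560 4.2334 0.6868 0.0000
28.5027 17.1747 6.9038 1.3131 0.0000 0.0000
33.3465 22.9348 10.9238 2.5106 0.0000 0.0000 0.0000
37.5604 28.5027 16.5345 4.8001 0.0000 0.0000 0.0000 0.0000
41.2263 33.3465 22.9348 9.1776 0.0000 0.0000 0.0000 0.0000 0.0000

params: Δt=0.08937 u=1.14948 d=0.86996 q=0.47547 e^(-rΔt)=0.99714
t_8 payoffs: 41.2263 33.3465 22.9348 9.1776 0.0000 0.0000 0.0000 0.0000 0.0000
t_7: node(7,0) S=28.1896 payoff=37.5604 vs cont=37.3726 → 37.5604 [stop]  node(7,1) S=37.2473 payoff=28.5027 vs cont=28.3149 → 28.5027 [stop]  node(7,2) S=49.2155 payoff=16.5345 vs cont=16.3468 → 16.5345 [stop]  node(7,3) S=65.0291 payoff=0.7209 vs cont=4.8001 → 4.8001 [wait]  node(7,4) S=85.9240 payoff=0.0000 vs cont=0.0000 → 0.0000 [wait]  node(7,5) S=113.5326 payoff=0.0000 vs cont=0.0000 → 0.0000 [wait]  node(7,6) S=150.0124 payoff=0.0000 vs cont=0.0000 → 0.0000 [wait]  node(7,7) S=198.2136 payoff=0.0000 vs cont=0.0000 → 0.0000 [wait]  ⇒ S*(7)=49.2155
t_6: node(6,0) S=32.4035 payoff=33.3465 vs cont=33.1587 → 33.3465 [stop]  node(6,1) S=42.8152 payoff=22.9348 vs cont=22.7470 → 22.9348 [stop]  node(6,2) S=56.5724 payoff=9.1776 vs cont=10.9238 → 10.9238 [wait]  node(6,3) S=74.7500 payoff=0.0000 vs cont=2.5106 → 2.5106 [wait]  node(6,4) S=98.7683 payoff=0.0000 vs cont=0.0000 → 0.0000 [wait]  node(6,5) S=130.5040 payoff=0.0000 vs cont=0.0000 → 0.0000 [wait]  node(6,6) S=172.4369 payoff=0.0000 vs cont=0.0000 → 0.0000 [wait]  ⇒ S*(6)=42.8152
t_5: node(5,0) S=37.2473 payoff=28.5027 vs cont=28.3149 → 28.5027 [stop]  node(5,1) S=49.2155 payoff=16.5345 vs cont=17.1747 → 17.1747 [wait]  node(5,2) S=65.0291 payoff=0.7209 vs cont=6.9038 → 6.9038 [wait]  node(5,3) S=85.9240 payoff=0.0000 vs cont=1.3131 → 1.3131 [wait]  node(5,4) S=113.5326 payoff=0.0000 vs cont=0.0000 → 0.0000 [wait]  node(5,5) S=150.0124 payoff=0.0000 vs cont=0.0000 → 0.0000 [wait]  ⇒ S*(5)=37.2473
t_4: node(4,0) S=42.8152 payoff=22.9348 vs cont=23.0505 → 23.0505 [wait]  node(4,1) S=56.5724 payoff=9.1776 vs cont=12.2560 → 12.2560 [wait]  node(4,2) S=74.7500 payoff=0.0000 vs cont=4.2334 → 4.2334 [wait]  node(4,3) S=98.7683 payoff=0.0000 vs cont=0.6868 → 0.6868 [wait]  node(4,4) S=130.5040 payoff=0.0000 vs cont=0.0000 → 0.0000 [wait]  ⇒ S*(4)=-
t_3: node(3,0) S=49.2155 payoff=16.5345 vs cont=17.8668 → 17.8668 [wait]  node(3,1) S=65.0291 payoff=0.7209 vs cont=8.4174 → 8.4174 [wait]  node(3,2) S=85.9240 payoff=0.0000 vs cont=2.5398 → 2.5398 [wait]  node(3,3) S=113.5326 payoff=0.0000 vs cont=0.3592 → 0.3592 [wait]  ⇒ S*(3)=-
t_2: node(2,0) S=56.5724 payoff=9.1776 vs cont=13.3357 → 13.3357 [wait]  node(2,1) S=74.7500 payoff=0.0000 vs cont=5.6067 → 5.6067 [wait]  node(2,2) S=98.7683 payoff=0.0000 vs cont=1.4987 → 1.4987 [wait]  ⇒ S*(2)=-
t_1: node(1,0) S=65.0291 payoff=0.7209 vs cont=9.6332 → 9.6332 [wait]  node(1,1) S=85.9240 payoff=0.0000 vs cont=3.6430 → 3.6430 [wait]  ⇒ S*(1)=-
t_0: node(0,0) S=74.7500 payoff=0.0000 vs cont=6.7656 → 6.7656 [wait]  ⇒ S*(0)=-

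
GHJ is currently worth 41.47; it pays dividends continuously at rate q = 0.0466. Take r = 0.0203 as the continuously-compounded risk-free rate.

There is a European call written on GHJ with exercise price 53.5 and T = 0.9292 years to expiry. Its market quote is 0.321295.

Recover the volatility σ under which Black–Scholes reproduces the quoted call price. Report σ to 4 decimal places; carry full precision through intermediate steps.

At σ = 0.2051 the Black–Scholes value reproduces the quote:
σ√T = 0.2051·√0.9292 = 0.197706
d₁ = (ln(S/K) + (r−q+σ²/2)T) / (σ√T) = (ln(41.47/53.5) + (0.0203−0.0466+0.2051²/2)·0.9292) / 0.197706 = (-0.254711 − 0.004894) / 0.197706 = -1.313087
d₂ = d₁ − σ√T = -1.313087 − 0.197706 = -1.510793
e^{−rT} = 0.981314
e^{−qT} = 0.957623
N(d₁) = 0.094577,  N(d₂) = 0.065421
V = S·e^{−qT}·N(d₁) − K·e^{−rT}·N(d₂) = 3.755894 − 3.434598 = 0.321295 (matching the quote); vega is positive throughout, so no other σ reproduces this price

sigma = 0.2051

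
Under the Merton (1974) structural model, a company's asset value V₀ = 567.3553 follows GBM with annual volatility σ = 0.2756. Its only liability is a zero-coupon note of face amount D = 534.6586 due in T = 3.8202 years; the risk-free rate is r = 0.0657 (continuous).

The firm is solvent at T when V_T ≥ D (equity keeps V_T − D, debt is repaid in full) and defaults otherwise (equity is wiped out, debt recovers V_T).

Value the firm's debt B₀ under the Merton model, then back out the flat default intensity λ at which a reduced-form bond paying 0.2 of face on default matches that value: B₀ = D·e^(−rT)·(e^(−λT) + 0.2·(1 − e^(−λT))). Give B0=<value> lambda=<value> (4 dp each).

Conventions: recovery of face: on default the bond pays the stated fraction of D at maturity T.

B0=370.9784 lambda=0.0380

Work the structural quantities from V₀ = 567.3553 against face 534.6586:
d₁ = [ln(V₀/D) + (r + σ²/2)T] / (σ√T)
   = [ln(567.3553/534.6586) + (0.0657 + 0.5·0.2756²)·3.8202] / (0.2756·√3.8202)
   = [0.059357 + 0.396069] / 0.538669 = 0.845466
d₂ = d₁ − σ√T = 0.845466 − 0.538669 = 0.306797
N(d₁) = 0.801075,  N(d₂) = 0.620501,  e^(−rT) = 0.778032
E₀ = V₀·N(d₁) − D·e^(−rT)·N(d₂)
   = 567.3553·0.801075 − 534.6586·0.778032·0.620501 = 196.376917
B₀ = V₀ − E₀ = 567.3553 − 196.376917 = 370.978383
e^(−λT) = (B₀·e^(rT)/D − 0.2)/(1 − 0.2) = (370.9784·1.285294/534.6586 − 0.2)/0.8 = 0.86476779
λ = −ln(0.86476779)/3.8202 = 0.038033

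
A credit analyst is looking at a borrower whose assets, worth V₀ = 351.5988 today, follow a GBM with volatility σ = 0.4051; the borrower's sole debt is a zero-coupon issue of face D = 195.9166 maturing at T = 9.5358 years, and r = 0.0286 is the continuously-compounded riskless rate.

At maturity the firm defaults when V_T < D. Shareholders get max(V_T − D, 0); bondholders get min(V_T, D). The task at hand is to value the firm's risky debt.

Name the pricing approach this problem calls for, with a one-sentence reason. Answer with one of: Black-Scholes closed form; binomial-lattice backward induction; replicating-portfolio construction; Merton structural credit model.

Key observation: the asked-for credit quantity lives on the firm's capital structure — asset value, asset volatility, debt face 195.9166 — which is the structural model's domain.

framework: Merton structural credit model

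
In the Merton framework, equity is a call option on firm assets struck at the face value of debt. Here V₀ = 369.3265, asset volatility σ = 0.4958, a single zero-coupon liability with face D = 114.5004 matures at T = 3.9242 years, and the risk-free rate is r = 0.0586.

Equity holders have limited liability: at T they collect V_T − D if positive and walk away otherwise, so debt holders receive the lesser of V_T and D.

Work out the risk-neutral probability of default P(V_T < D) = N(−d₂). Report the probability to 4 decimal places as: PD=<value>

With assets at 369.3265 and a single debt payment of 114.5004 at 3.9242 years:
d₁ = [ln(V₀/D) + (r + σ²/2)T] / (σ√T)
   = [ln(369.3265/114.5004) + (0.0586 + 0.5·0.4958²)·3.9242] / (0.4958·√3.9242)
   = [1.171103 + 0.712277] / 0.982160 = 1.917590
d₂ = d₁ − σ√T = 1.917590 − 0.982160 = 0.935430
risk-neutral PD = N(−d₂) = N(-0.935430) = 0.174783

PD=0.1748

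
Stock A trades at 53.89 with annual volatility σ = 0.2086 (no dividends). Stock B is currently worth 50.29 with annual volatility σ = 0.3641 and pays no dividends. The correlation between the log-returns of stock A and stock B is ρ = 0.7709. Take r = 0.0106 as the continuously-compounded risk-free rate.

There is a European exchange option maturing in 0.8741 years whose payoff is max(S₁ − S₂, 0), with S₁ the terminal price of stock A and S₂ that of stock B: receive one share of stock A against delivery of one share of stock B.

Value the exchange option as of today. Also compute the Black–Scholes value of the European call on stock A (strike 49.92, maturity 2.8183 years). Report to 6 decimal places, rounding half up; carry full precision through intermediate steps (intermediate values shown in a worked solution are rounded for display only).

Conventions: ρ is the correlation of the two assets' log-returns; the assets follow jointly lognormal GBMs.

σ_eff = √(σ₁² + σ₂² − 2ρσ₁σ₂) = √(0.2086² + 0.3641² − 2·0.7709·0.2086·0.3641) = 0.242860
d₁ = (ln(S₁/S₂) + (q₂ − q₁ + σ_eff²/2)T) / (σ_eff√T) = (ln(53.89/50.29) + (0.0 − 0.0 + 0.029491)·0.8741) / 0.227058 = 0.418027
d₂ = d₁ − σ_eff√T = 0.418027 − 0.227058 = 0.190969
N(d₁) = 0.662036,  N(d₂) = 0.575725
V = S₁·e^{−q₁T}·N(d₁) − S₂·e^{−q₂T}·N(d₂) = 35.677132 − 28.953206 = 6.723926
[vanilla: stock A call K=49.92]
σ√T = 0.2086·√2.8183 = 0.350193
d₁ = (ln(S/K) + (r+σ²/2)T) / (σ√T) = (ln(53.89/49.92) + (0.0106+0.2086²/2)·2.8183) / 0.350193 = (0.076523 + 0.091192) / 0.350193 = 0.478921
d₂ = d₁ − σ√T = 0.478921 − 0.350193 = 0.128727
e^{−rT} = 0.970568
N(d₁) = 0.684003,  N(d₂) = 0.551213
price = S·N(d₁) − K·e^{−rT}·N(d₂) = 36.860895 − 26.706697 = 10.154198

exchange price = 6.723926
price(stock A call K=49.92) = 10.154198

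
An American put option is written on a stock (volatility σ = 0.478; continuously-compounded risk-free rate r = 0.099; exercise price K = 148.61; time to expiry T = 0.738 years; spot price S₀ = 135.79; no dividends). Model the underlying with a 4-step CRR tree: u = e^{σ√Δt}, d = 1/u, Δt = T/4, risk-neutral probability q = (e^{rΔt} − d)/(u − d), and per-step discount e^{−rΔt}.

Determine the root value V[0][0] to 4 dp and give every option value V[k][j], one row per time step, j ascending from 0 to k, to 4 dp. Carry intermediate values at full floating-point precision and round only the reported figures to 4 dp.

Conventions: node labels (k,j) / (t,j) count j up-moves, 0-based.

price = 25.8355
tree:
25.8355
39.7834 12.4811
58.5501 22.0029 3.1718
75.2663 38.0242 6.3767 0.0000
88.8797 58.5501 12.8200 0.0000 0.0000

Δt=0.18450  u=1.22791  d=0.81439  q=0.49343  discount=0.98190
step 4 (expiry): payoffs max(K−S,0) = 88.8797 58.5501 12.8200 0.0000 0.0000
k=3: (k=3,j=0): S=73.3437, K−S=75.2663, hold=72.5765 ⇒ V=75.2663 exercise | (k=3,j=1): S=110.5858, K−S=38.0242, hold=35.3344 ⇒ V=38.0242 exercise | (k=3,j=2): S=166.7386, K−S=0.0000, hold=6.3767 ⇒ V=6.3767 continue | (k=3,j=3): S=251.4043, K−S=0.0000, hold=0.0000 ⇒ V=0.0000 continue
k=2: (k=2,j=0): S=90.0599, K−S=58.5501, hold=55.8604 ⇒ V=58.5501 exercise | (k=2,j=1): S=135.7900, K−S=12.8200, hold=22.0029 ⇒ V=22.0029 continue | (k=2,j=2): S=204.7408, K−S=0.0000, hold=3.1718 ⇒ V=3.1718 continue
k=1: (k=1,j=0): S=110.5858, K−S=38.0242, hold=39.7834 ⇒ V=39.7834 continue | (k=1,j=1): S=166.7386, K−S=0.0000, hold=12.4811 ⇒ V=12.4811 continue
k=0: (k=0,j=0): S=135.7900, K−S=12.8200, hold=25.8355 ⇒ V=25.8355 continue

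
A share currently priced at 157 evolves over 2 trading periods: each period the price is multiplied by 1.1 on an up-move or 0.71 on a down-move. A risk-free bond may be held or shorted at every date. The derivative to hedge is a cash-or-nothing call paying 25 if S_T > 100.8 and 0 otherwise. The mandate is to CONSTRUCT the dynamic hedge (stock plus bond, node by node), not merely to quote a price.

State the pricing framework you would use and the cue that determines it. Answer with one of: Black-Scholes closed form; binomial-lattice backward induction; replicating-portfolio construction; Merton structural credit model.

Key observation: the deliverable is the dynamic trading strategy on the 2-step tree (spot 157, moves 1.1 and 0.71), so the valuation must go through the node-by-node replicating-portfolio solve.

framework: replicating-portfolio construction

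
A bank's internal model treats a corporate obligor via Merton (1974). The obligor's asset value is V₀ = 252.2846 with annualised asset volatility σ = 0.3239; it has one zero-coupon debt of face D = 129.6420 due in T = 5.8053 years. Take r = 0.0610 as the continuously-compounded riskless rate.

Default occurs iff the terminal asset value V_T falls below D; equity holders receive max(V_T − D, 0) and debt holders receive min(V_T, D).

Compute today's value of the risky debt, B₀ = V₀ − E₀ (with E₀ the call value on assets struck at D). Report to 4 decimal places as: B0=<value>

Work the structural quantities from V₀ = 252.2846 against face 129.6420:
d₁ = [ln(V₀/D) + (r + σ²/2)T] / (σ√T)
   = [ln(252.2846/129.6420) + (0.0610 + 0.5·0.3239²)·5.8053] / (0.3239·√5.8053)
   = [0.665781 + 0.658644] / 0.780411 = 1.697087
d₂ = d₁ − σ√T = 1.697087 − 0.780411 = 0.916676
N(d₁) = 0.955160,  N(d₂) = 0.820344,  e^(−rT) = 0.701788
E₀ = V₀·N(d₁) − D·e^(−rT)·N(d₂)
   = 252.2846·0.955160 − 129.6420·0.701788·0.820344 = 166.336220
B₀ = V₀ − E₀ = 252.2846 − 166.336220 = 85.948380

B0=85.9484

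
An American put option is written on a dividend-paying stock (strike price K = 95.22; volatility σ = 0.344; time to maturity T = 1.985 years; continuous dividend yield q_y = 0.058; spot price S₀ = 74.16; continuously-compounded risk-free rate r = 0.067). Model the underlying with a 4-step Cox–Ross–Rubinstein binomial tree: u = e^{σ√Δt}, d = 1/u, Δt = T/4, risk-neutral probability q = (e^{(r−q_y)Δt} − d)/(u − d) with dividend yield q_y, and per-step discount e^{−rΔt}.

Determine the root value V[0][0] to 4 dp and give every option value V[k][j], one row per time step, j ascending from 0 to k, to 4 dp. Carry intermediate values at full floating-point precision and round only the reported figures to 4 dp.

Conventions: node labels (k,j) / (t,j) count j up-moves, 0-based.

Δt=0.49625, u=1.27422, d=0.78480, q=0.44886, disc=e^(-rΔt)=0.96730
k=4 terminal: V=max(K-S,0) → 67.0882 49.5444 21.0600 0.0000 0.0000
k=3: j=0 S=35.8460 intr=59.3740 cont=57.2771 V=59.3740[EX]; j=1 S=58.2005 intr=37.0195 cont=35.5569 V=37.0195[EX]; j=2 S=94.4958 intr=0.7242 cont=11.2275 V=11.2275[hold]; j=3 S=153.4259 intr=0.0000 cont=0.0000 V=0.0000[hold]
k=2: j=0 S=45.6756 intr=49.5444 cont=47.7265 V=49.5444[EX]; j=1 S=74.1600 intr=21.0600 cont=24.6105 V=24.6105[hold]; j=2 S=120.4081 intr=0.0000 cont=5.9856 V=5.9856[hold]
k=1: j=0 S=58.2005 intr=37.0195 cont=37.0984 V=37.0984[hold]; j=1 S=94.4958 intr=0.7242 cont=15.7191 V=15.7191[hold]
k=0: j=0 S=74.1600 intr=21.0600 cont=26.6028 V=26.6028[hold]

price = 26.6028
tree:
26.6028
37.0984 15.7191
49.5444 24.6105 5.9856
59.3740 37.0195 11.2275 0.0000
67.0882 49.5444 21.0600 0.0000 0.0000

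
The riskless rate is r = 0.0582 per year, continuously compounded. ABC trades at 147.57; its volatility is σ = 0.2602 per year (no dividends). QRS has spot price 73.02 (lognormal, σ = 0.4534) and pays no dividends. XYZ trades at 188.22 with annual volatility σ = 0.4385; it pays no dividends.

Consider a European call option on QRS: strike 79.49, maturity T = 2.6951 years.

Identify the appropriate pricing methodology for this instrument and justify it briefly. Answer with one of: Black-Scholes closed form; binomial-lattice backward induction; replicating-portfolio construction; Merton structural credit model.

Key observation: the instrument is a plain European call (strike 79.49) on a lognormal asset; the exact continuous-time formula applies directly.

framework: Black-Scholes closed form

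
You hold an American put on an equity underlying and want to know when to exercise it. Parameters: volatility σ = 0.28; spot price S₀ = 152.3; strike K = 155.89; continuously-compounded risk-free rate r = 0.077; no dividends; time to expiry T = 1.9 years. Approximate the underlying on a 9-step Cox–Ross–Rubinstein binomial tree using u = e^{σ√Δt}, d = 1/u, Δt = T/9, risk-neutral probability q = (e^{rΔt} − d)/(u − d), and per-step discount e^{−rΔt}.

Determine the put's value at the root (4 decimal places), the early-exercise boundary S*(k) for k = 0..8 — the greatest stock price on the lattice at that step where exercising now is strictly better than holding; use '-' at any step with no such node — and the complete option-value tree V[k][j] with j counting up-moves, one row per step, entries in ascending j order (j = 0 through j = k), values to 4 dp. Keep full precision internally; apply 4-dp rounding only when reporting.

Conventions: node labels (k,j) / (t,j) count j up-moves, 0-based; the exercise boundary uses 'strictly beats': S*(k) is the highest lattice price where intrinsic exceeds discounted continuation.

params: Δt=0.21111 u=1.13729 d=0.87928 q=0.53140 e^(-rΔt)=0.98388
t_9 payoffs: 108.0438 94.0040 75.8444 52.3561 21.9756 0.0000 0.0000 0.0000 0.0000 0.0000
t_8: node(8,0) S=54.4152 payoff=101.4748 vs cont=98.9612 → 101.4748 [stop]  node(8,1) S=70.3826 payoff=85.5074 vs cont=82.9938 → 85.5074 [stop]  node(8,2) S=91.0353 payoff=64.8547 vs cont=62.3411 → 64.8547 [stop]  node(8,3) S=117.7484 payoff=38.1416 vs cont=35.6280 → 38.1416 [stop]  node(8,4) S=152.3000 payoff=3.5900 vs cont=10.1317 → 10.1317 [wait]  node(8,5) S=196.9903 payoff=0.0000 vs cont=0.0000 → 0.0000 [wait]  node(8,6) S=254.7943 payoff=0.0000 vs cont=0.0000 → 0.0000 [wait]  node(8,7) S=329.5602 payoff=0.0000 vs cont=0.0000 → 0.0000 [wait]  node(8,8) S=426.2650 payoff=0.0000 vs cont=0.0000 → 0.0000 [wait]  ⇒ S*(8)=117.7484
t_7: node(7,0) S=61.8860 payoff=94.0040 vs cont=91.4904 → 94.0040 [stop]  node(7,1) S=80.0456 payoff=75.8444 vs cont=73.3308 → 75.8444 [stop]  node(7,2) S=103.5339 payoff=52.3561 vs cont=49.8425 → 52.3561 [stop]  node(7,3) S=133.9144 payoff=21.9756 vs cont=22.8822 → 22.8822 [wait]  node(7,4) S=173.2098 payoff=0.0000 vs cont=4.6712 → 4.6712 [wait]  node(7,5) S=224.0357 payoff=0.0000 vs cont=0.0000 → 0.0000 [wait]  node(7,6) S=289.7759 payoff=0.0000 vs cont=0.0000 → 0.0000 [wait]  node(7,7) S=374.8066 payoff=0.0000 vs cont=0.0000 → 0.0000 [wait]  ⇒ S*(7)=103.5339
t_6: node(6,0) S=70.3826 payoff=85.5074 vs cont=82.9938 → 85.5074 [stop]  node(6,1) S=91.0353 payoff=64.8547 vs cont=62.3411 → 64.8547 [stop]  node(6,2) S=117.7484 payoff=38.1416 vs cont=36.1020 → 38.1416 [stop]  node(6,3) S=152.3000 payoff=3.5900 vs cont=12.9919 → 12.9919 [wait]  node(6,4) S=196.9903 payoff=0.0000 vs cont=2.1536 → 2.1536 [wait]  node(6,5) S=254.7943 payoff=0.0000 vs cont=0.0000 → 0.0000 [wait]  node(6,6) S=329.5602 payoff=0.0000 vs cont=0.0000 → 0.0000 [wait]  ⇒ S*(6)=117.7484
t_5: node(5,0) S=80.0456 payoff=75.8444 vs cont=73.3308 → 75.8444 [stop]  node(5,1) S=103.5339 payoff=52.3561 vs cont=49.8425 → 52.3561 [stop]  node(5,2) S=133.9144 payoff=21.9756 vs cont=24.3776 → 24.3776 [wait]  node(5,3) S=173.2098 payoff=0.0000 vs cont=7.1158 → 7.1158 [wait]  node(5,4) S=224.0357 payoff=0.0000 vs cont=0.9929 → 0.9929 [wait]  node(5,5) S=289.7759 payoff=0.0000 vs cont=0.0000 → 0.0000 [wait]  ⇒ S*(5)=103.5339
t_4: node(4,0) S=91.0353 payoff=64.8547 vs cont=62.3411 → 64.8547 [stop]  node(4,1) S=117.7484 payoff=38.1416 vs cont=36.8839 → 38.1416 [stop]  node(4,2) S=152.3000 payoff=3.5900 vs cont=14.9595 → 14.9595 [wait]  node(4,3) S=196.9903 payoff=0.0000 vs cont=3.7999 → 3.7999 [wait]  node(4,4) S=254.7943 payoff=0.0000 vs cont=0.4578 → 0.4578 [wait]  ⇒ S*(4)=117.7484
t_3: node(3,0) S=103.5339 payoff=52.3561 vs cont=49.8425 → 52.3561 [stop]  node(3,1) S=133.9144 payoff=21.9756 vs cont=25.4063 → 25.4063 [wait]  node(3,2) S=173.2098 payoff=0.0000 vs cont=8.8837 → 8.8837 [wait]  node(3,3) S=224.0357 payoff=0.0000 vs cont=1.9912 → 1.9912 [wait]  ⇒ S*(3)=103.5339
t_2: node(2,0) S=117.7484 payoff=38.1416 vs cont=37.4217 → 38.1416 [stop]  node(2,1) S=152.3000 payoff=3.5900 vs cont=16.3581 → 16.3581 [wait]  node(2,2) S=196.9903 payoff=0.0000 vs cont=5.1369 → 5.1369 [wait]  ⇒ S*(2)=117.7484
t_1: node(1,0) S=133.9144 payoff=21.9756 vs cont=26.1375 → 26.1375 [wait]  node(1,1) S=173.2098 payoff=0.0000 vs cont=10.2275 → 10.2275 [wait]  ⇒ S*(1)=-
t_0: node(0,0) S=152.3000 payoff=3.5900 vs cont=17.3979 → 17.3979 [wait]  ⇒ S*(0)=-

price = 17.3979
boundary = - - 117.7484 103.5339 117.7484 103.5339 117.7484 103.5339 117.7484
tree:
17.3979
26.1375 10.2275
38.1416 16.3581 5.1369
52.3561 25.4063 8.8837 1.9912
64.8547 38.1416 14.9595 3.7999 0.4578
75.8444 52.3561 24.3776 7.1158 0.9929 0.0000
85.5074 64.8547 38.1416 12.9919 2.1536 0.0000 0.0000
94.0040 75.8444 52.3561 22.8822 4.6712 0.0000 0.0000 0.0000
101.4748 85.5074 64.8547 38.1416 10.1317 0.0000 0.0000 0.0000 0.0000
108.0438 94.0040 75.8444 52.3561 21.9756 0.0000 0.0000 0.0000 0.0000 0.0000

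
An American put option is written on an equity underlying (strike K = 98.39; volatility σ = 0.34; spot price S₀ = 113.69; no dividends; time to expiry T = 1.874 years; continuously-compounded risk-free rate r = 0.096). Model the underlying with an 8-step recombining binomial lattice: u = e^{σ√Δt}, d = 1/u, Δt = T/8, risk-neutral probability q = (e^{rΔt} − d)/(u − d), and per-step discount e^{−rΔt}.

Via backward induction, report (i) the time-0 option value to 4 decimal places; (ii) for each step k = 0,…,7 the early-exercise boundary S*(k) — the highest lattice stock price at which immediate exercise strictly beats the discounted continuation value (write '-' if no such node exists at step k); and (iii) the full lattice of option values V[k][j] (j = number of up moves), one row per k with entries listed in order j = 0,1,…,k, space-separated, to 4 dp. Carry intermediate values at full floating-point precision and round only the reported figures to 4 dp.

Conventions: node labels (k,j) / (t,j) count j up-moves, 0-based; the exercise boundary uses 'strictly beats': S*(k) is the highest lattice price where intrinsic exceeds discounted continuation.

Δt=0.23425  u=1.17887  d=0.84827  q=0.52774  discount=0.97776
step 8 (expiry): payoffs max(K−S,0) = 67.9118 56.0332 39.5252 16.5833 0.0000 0.0000 0.0000 0.0000 0.0000
step 7: (k=7,j=0): S=35.9299, K−S=62.4601, hold=60.2722 ⇒ V=62.4601 exercise | (k=7,j=1): S=49.9332, K−S=48.4568, hold=46.2689 ⇒ V=48.4568 exercise | (k=7,j=2): S=69.3941, K−S=28.9959, hold=26.8080 ⇒ V=28.9959 exercise | (k=7,j=3): S=96.4397, K−S=1.9503, hold=7.6574 ⇒ V=7.6574 continue | (k=7,j=4): S=134.0259, K−S=0.0000, hold=0.0000 ⇒ V=0.0000 continue | (k=7,j=5): S=186.2610, K−S=0.0000, hold=0.0000 ⇒ V=0.0000 continue | (k=7,j=6): S=258.8542, K−S=0.0000, hold=0.0000 ⇒ V=0.0000 continue | (k=7,j=7): S=359.7397, K−S=0.0000, hold=0.0000 ⇒ V=0.0000 continue  boundary S*=69.3941
step 6: (k=6,j=0): S=42.3568, K−S=56.0332, hold=53.8453 ⇒ V=56.0332 exercise | (k=6,j=1): S=58.8648, K−S=39.5252, hold=37.3373 ⇒ V=39.5252 exercise | (k=6,j=2): S=81.8067, K−S=16.5833, hold=17.3402 ⇒ V=17.3402 continue | (k=6,j=3): S=113.6900, K−S=0.0000, hold=3.5358 ⇒ V=3.5358 continue | (k=6,j=4): S=157.9994, K−S=0.0000, hold=0.0000 ⇒ V=0.0000 continue | (k=6,j=5): S=219.5779, K−S=0.0000, hold=0.0000 ⇒ V=0.0000 continue | (k=6,j=6): S=305.1559, K−S=0.0000, hold=0.0000 ⇒ V=0.0000 continue  boundary S*=58.8648
step 5: (k=5,j=0): S=49.9332, K−S=48.4568, hold=46.2689 ⇒ V=48.4568 exercise | (k=5,j=1): S=69.3941, K−S=28.9959, hold=27.1986 ⇒ V=28.9959 exercise | (k=5,j=2): S=96.4397, K−S=1.9503, hold=9.8314 ⇒ V=9.8314 continue | (k=5,j=3): S=134.0259, K−S=0.0000, hold=1.6327 ⇒ V=1.6327 continue | (k=5,j=4): S=186.2610, K−S=0.0000, hold=0.0000 ⇒ V=0.0000 continue | (k=5,j=5): S=258.8542, K−S=0.0000, hold=0.0000 ⇒ V=0.0000 continue  boundary S*=69.3941
step 4: (k=4,j=0): S=58.8648, K−S=39.5252, hold=37.3373 ⇒ V=39.5252 exercise | (k=4,j=1): S=81.8067, K−S=16.5833, hold=18.4621 ⇒ V=18.4621 continue | (k=4,j=2): S=113.6900, K−S=0.0000, hold=5.3822 ⇒ V=5.3822 continue | (k=4,j=3): S=157.9994, K−S=0.0000, hold=0.7539 ⇒ V=0.7539 continue | (k=4,j=4): S=219.5779, K−S=0.0000, hold=0.0000 ⇒ V=0.0000 continue  boundary S*=58.8648
step 3: (k=3,j=0): S=69.3941, K−S=28.9959, hold=27.7775 ⇒ V=28.9959 exercise | (k=3,j=1): S=96.4397, K−S=1.9503, hold=11.3022 ⇒ V=11.3022 continue | (k=3,j=2): S=134.0259, K−S=0.0000, hold=2.8743 ⇒ V=2.8743 continue | (k=3,j=3): S=186.2610, K−S=0.0000, hold=0.3481 ⇒ V=0.3481 continue  boundary S*=69.3941
step 2: (k=2,j=0): S=81.8067, K−S=16.5833, hold=19.2210 ⇒ V=19.2210 continue | (k=2,j=1): S=113.6900, K−S=0.0000, hold=6.7020 ⇒ V=6.7020 continue | (k=2,j=2): S=157.9994, K−S=0.0000, hold=1.5068 ⇒ V=1.5068 continue  boundary S*=-
step 1: (k=1,j=0): S=96.4397, K−S=1.9503, hold=12.3336 ⇒ V=12.3336 continue | (k=1,j=1): S=134.0259, K−S=0.0000, hold=3.8722 ⇒ V=3.8722 continue  boundary S*=-
step 0: (k=0,j=0): S=113.6900, K−S=0.0000, hold=7.6932 ⇒ V=7.6932 continue  boundary S*=-

price = 7.6932
boundary = - - - 69.3941 58.8648 69.3941 58.8648 69.3941
tree:
7.6932
12.3336 3.8722
19.2210 6.7020 1.5068
28.9959 11.3022 2.8743 0.3481
39.5252 18.4621 5.3822 0.7539 0.0000
48.4568 28.9959 9.8314 1.6327 0.0000 0.0000
56.0332 39.5252 17.3402 3.5358 0.0000 0.0000 0.0000
62.4601 48.4568 28.9959 7.6574 0.0000 0.0000 0.0000 0.0000
67.9118 56.0332 39.5252 16.5833 0.0000 0.0000 0.0000 0.0000 0.0000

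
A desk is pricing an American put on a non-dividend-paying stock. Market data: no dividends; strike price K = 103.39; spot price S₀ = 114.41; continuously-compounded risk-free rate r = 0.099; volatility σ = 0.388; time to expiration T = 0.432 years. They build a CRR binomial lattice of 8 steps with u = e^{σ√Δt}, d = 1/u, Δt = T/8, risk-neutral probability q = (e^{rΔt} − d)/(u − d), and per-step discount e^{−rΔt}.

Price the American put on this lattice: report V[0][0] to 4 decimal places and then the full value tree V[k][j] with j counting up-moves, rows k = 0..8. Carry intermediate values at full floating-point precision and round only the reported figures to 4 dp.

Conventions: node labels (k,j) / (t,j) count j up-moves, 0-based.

price = 5.3074
tree:
5.3074
8.0823 2.6670
11.9655 4.3942 1.0167
17.1384 7.0652 1.8451 0.2224
23.6209 11.0200 3.2968 0.4538 0.0000
30.4984 16.5395 5.7728 0.9257 0.0000 0.0000
36.7830 23.6209 9.8329 1.8883 0.0000 0.0000 0.0000
42.5257 30.4984 16.0945 3.8520 0.0000 0.0000 0.0000 0.0000
47.7733 36.7830 23.6209 7.8579 0.0000 0.0000 0.0000 0.0000 0.0000

Δt=0.05400, u=1.09435, d=0.91378, q=0.50716, disc=e^(-rΔt)=0.99467
k=8 terminal: V=max(K-S,0) → 47.7733 36.7830 23.6209 7.8579 0.0000 0.0000 0.0000 0.0000 0.0000
k=7: j=0 S=60.8643 intr=42.5257 cont=41.9744 V=42.5257[EX]; j=1 S=72.8916 intr=30.4984 cont=29.9472 V=30.4984[EX]; j=2 S=87.2955 intr=16.0945 cont=15.5432 V=16.0945[EX]; j=3 S=104.5458 intr=0.0000 cont=3.8520 V=3.8520[hold]; j=4 S=125.2049 intr=0.0000 cont=0.0000 V=0.0000[hold]; j=5 S=149.9464 intr=0.0000 cont=0.0000 V=0.0000[hold]; j=6 S=179.5769 intr=0.0000 cont=0.0000 V=0.0000[hold]; j=7 S=215.0628 intr=0.0000 cont=0.0000 V=0.0000[hold]
k=6: j=0 S=66.6070 intr=36.7830 cont=36.2317 V=36.7830[EX]; j=1 S=79.7691 intr=23.6209 cont=23.0696 V=23.6209[EX]; j=2 S=95.5321 intr=7.8579 cont=9.8329 V=9.8329[hold]; j=3 S=114.4100 intr=0.0000 cont=1.8883 V=1.8883[hold]; j=4 S=137.0183 intr=0.0000 cont=0.0000 V=0.0000[hold]; j=5 S=164.0942 intr=0.0000 cont=0.0000 V=0.0000[hold]; j=6 S=196.5205 intr=0.0000 cont=0.0000 V=0.0000[hold]
k=5: j=0 S=72.8916 intr=30.4984 cont=29.9472 V=30.4984[EX]; j=1 S=87.2955 intr=16.0945 cont=16.5395 V=16.5395[hold]; j=2 S=104.5458 intr=0.0000 cont=5.7728 V=5.7728[hold]; j=3 S=125.2049 intr=0.0000 cont=0.9257 V=0.9257[hold]; j=4 S=149.9464 intr=0.0000 cont=0.0000 V=0.0000[hold]; j=5 S=179.5769 intr=0.0000 cont=0.0000 V=0.0000[hold]
k=4: j=0 S=79.7691 intr=23.6209 cont=23.2942 V=23.6209[EX]; j=1 S=95.5321 intr=7.8579 cont=11.0200 V=11.0200[hold]; j=2 S=114.4100 intr=0.0000 cont=3.2968 V=3.2968[hold]; j=3 S=137.0183 intr=0.0000 cont=0.4538 V=0.4538[hold]; j=4 S=164.0942 intr=0.0000 cont=0.0000 V=0.0000[hold]
k=3: j=0 S=87.2955 intr=16.0945 cont=17.1384 V=17.1384[hold]; j=1 S=104.5458 intr=0.0000 cont=7.0652 V=7.0652[hold]; j=2 S=125.2049 intr=0.0000 cont=1.8451 V=1.8451[hold]; j=3 S=149.9464 intr=0.0000 cont=0.2224 V=0.2224[hold]
k=2: j=0 S=95.5321 intr=7.8579 cont=11.9655 V=11.9655[hold]; j=1 S=114.4100 intr=0.0000 cont=4.3942 V=4.3942[hold]; j=2 S=137.0183 intr=0.0000 cont=1.0167 V=1.0167[hold]
k=1: j=0 S=104.5458 intr=0.0000 cont=8.0823 V=8.0823[hold]; j=1 S=125.2049 intr=0.0000 cont=2.6670 V=2.6670[hold]
k=0: j=0 S=114.4100 intr=0.0000 cont=5.3074 V=5.3074[hold]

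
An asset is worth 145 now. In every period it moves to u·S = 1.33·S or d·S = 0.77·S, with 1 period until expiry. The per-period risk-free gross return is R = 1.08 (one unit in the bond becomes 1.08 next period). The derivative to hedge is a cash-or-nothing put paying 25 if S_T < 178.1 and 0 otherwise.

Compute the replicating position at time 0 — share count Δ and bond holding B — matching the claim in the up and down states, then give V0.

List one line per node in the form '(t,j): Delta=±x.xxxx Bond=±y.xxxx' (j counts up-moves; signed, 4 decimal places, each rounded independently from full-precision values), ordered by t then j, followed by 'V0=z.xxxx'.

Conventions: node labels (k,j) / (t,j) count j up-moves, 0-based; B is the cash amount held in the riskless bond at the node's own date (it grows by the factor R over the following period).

Since d<R<u, set p* = (R−d)/(u−d) = 0.5536; price each node as the discounted p*-expectation of its children.
At maturity the claim pays: V(1,0)=25.0000, V(1,1)=0.0000
  t=0,j=0: stock 145.0000 → up 192.8500 (V=0.0000), down 111.6500 (V=25.0000). Price 10.3340; hedge Δ=-0.3079, bond B=54.9769.
As a check, the time-0 holding Δ(0,0)·S0 + B(0,0) comes to 10.3340 — exactly V0.

(0,0): Delta=-0.3079 Bond=54.9769
V0=10.3340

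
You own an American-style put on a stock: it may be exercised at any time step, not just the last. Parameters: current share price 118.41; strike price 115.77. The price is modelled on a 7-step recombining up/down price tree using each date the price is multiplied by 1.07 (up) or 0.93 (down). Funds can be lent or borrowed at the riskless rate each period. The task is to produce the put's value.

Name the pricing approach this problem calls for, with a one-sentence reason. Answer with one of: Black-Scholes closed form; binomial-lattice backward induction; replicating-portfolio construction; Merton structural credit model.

Key observation: the exercise right at every one of the 7 steps is what matters: each node needs max(115.77 − S, continuation), which only the stepwise tree valuation starting from spot 118.41 delivers.

framework: binomial-lattice backward induction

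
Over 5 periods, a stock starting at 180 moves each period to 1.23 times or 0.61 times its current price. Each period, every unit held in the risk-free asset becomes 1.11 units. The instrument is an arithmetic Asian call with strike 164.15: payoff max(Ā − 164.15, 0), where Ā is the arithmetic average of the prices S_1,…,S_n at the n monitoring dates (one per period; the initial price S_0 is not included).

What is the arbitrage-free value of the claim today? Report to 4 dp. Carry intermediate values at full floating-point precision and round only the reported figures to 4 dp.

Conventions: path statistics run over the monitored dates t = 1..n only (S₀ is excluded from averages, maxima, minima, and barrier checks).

price = 54.7859

No-arbitrage gives p* = (R−d)/(u−d) = 0.8065: enumerate every path, weight its payoff by its p*-probability, and discount by R^5.
Enumerate all 2^5 = 32 price paths (U = up ×1.23, D = down ×0.61); each path with k up-moves has probability p*^k·(1−p*)^(5−k).
DDDDD: Ā=51.5520, payoff=0.0000, prob=0.000272
UDDDD: Ā=103.9490, payoff=0.0000, prob=0.001132
DUDDD: Ā=81.6290, payoff=0.0000, prob=0.001132
UUDDD: Ā=164.5963, payoff=0.4463, prob=0.004715
DDUDD: Ā=68.0138, payoff=0.0000, prob=0.001132
UDUDD: Ā=137.1427, payoff=0.0000, prob=0.004715
DUUDD: Ā=114.8227, payoff=0.0000, prob=0.004715
UUUDD: Ā=231.5277, payoff=67.3777, prob=0.019648
DDDUD: Ā=59.7086, payoff=0.0000, prob=0.001132
UDDUD: Ā=120.3960, payoff=0.0000, prob=0.004715
DUDUD: Ā=98.0760, payoff=0.0000, prob=0.004715
UUDUD: Ā=197.7598, payoff=33.6098, prob=0.019648
DDUUD: Ā=84.4608, payoff=0.0000, prob=0.004715
UDUUD: Ā=170.3062, payoff=6.1562, prob=0.019648
DUUUD: Ā=147.9862, payoff=0.0000, prob=0.019648
UUUUD: Ā=298.3983, payoff=134.2483, prob=0.081866
DDDDU: Ā=54.6424, payoff=0.0000, prob=0.001132
UDDDU: Ā=110.1805, payoff=0.0000, prob=0.004715
DUDDU: Ā=87.8605, payoff=0.0000, prob=0.004715
UUDDU: Ā=177.1613, payoff=13.0113, prob=0.019648
DDUDU: Ā=74.2453, payoff=0.0000, prob=0.004715
UDUDU: Ā=149.7077, payoff=0.0000, prob=0.019648
DUUDU: Ā=127.3877, payoff=0.0000, prob=0.019648
UUUDU: Ā=256.8638, payoff=92.7138, prob=0.081866
DDDUU: Ā=65.9400, payoff=0.0000, prob=0.004715
UDDUU: Ā=132.9610, payoff=0.0000, prob=0.019648
DUDUU: Ā=110.6410, payoff=0.0000, prob=0.019648
UUDUU: Ā=223.0958, payoff=58.9458, prob=0.081866
DDUUU: Ā=97.0258, payoff=0.0000, prob=0.019648
UDUUU: Ā=195.6422, payoff=31.4922, prob=0.081866
DUUUU: Ā=173.3222, payoff=9.1722, prob=0.081866
UUUUU: Ā=349.4858, payoff=185.3358, prob=0.341108
Price = Σ prob·payoff / R^5 = 92.317489 / 1.685058 = 54.7859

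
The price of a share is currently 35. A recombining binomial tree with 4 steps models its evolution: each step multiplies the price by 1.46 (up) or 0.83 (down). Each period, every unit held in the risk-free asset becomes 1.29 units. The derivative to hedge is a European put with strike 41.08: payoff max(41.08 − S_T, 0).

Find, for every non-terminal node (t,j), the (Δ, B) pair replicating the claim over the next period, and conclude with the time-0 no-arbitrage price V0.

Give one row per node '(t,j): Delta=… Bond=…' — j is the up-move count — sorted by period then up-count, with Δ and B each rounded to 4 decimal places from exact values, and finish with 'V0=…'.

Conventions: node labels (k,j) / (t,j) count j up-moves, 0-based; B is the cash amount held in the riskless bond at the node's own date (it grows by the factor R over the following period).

Arbitrage-free pricing uses the up-move probability p* = (R−d)/(u−d) = 0.7302, discounting each step at R = 1.29.
At maturity the claim pays: V(4,0)=24.4696, V(4,1)=11.8617, V(4,2)=0.0000, V(4,3)=0.0000, V(4,4)=0.0000
  t=3,j=0: stock 20.0125 → up 29.2183 (V=11.8617), down 16.6104 (V=24.4696). Price 11.8324; hedge Δ=-1.0000, bond B=31.8450.
  t=3,j=1: stock 35.2028 → up 51.3961 (V=0.0000), down 29.2183 (V=11.8617). Price 2.4812; hedge Δ=-0.5348, bond B=21.3093.
  t=3,j=2: stock 61.9230 → up 90.4076 (V=0.0000), down 51.3961 (V=0.0000). Price 0.0000; hedge Δ=0.0000, bond B=0.0000.
  t=3,j=3: stock 108.9248 → up 159.0301 (V=0.0000), down 90.4076 (V=0.0000). Price 0.0000; hedge Δ=0.0000, bond B=0.0000.
  t=2,j=0: stock 24.1115 → up 35.2028 (V=2.4812), down 20.0125 (V=11.8324). Price 3.8795; hedge Δ=-0.6156, bond B=18.7227.
  t=2,j=1: stock 42.4130 → up 61.9230 (V=0.0000), down 35.2028 (V=2.4812). Price 0.5190; hedge Δ=-0.0929, bond B=4.4575.
  t=2,j=2: stock 74.6060 → up 108.9248 (V=0.0000), down 61.9230 (V=0.0000). Price 0.0000; hedge Δ=0.0000, bond B=0.0000.
  t=1,j=0: stock 29.0500 → up 42.4130 (V=0.5190), down 24.1115 (V=3.8795). Price 1.1053; hedge Δ=-0.1836, bond B=6.4394.
  t=1,j=1: stock 51.1000 → up 74.6060 (V=0.0000), down 42.4130 (V=0.5190). Price 0.1086; hedge Δ=-0.0161, bond B=0.9324.
  t=0,j=0: stock 35.0000 → up 51.1000 (V=0.1086), down 29.0500 (V=1.1053). Price 0.2927; hedge Δ=-0.0452, bond B=1.8747.
Verification: the root portfolio costs Δ(0,0)·S0 + B(0,0) = 0.2927, matching V0.

(0,0): Delta=-0.0452 Bond=1.8747
(1,0): Delta=-0.1836 Bond=6.4394
(1,1): Delta=-0.0161 Bond=0.9324
(2,0): Delta=-0.6156 Bond=18.7227
(2,1): Delta=-0.0929 Bond=4.4575
(2,2): Delta=0.0000 Bond=0.0000
(3,0): Delta=-1.0000 Bond=31.8450
(3,1): Delta=-0.5348 Bond=21.3093
(3,2): Delta=0.0000 Bond=0.0000
(3,3): Delta=0.0000 Bond=0.0000
V0=0.2927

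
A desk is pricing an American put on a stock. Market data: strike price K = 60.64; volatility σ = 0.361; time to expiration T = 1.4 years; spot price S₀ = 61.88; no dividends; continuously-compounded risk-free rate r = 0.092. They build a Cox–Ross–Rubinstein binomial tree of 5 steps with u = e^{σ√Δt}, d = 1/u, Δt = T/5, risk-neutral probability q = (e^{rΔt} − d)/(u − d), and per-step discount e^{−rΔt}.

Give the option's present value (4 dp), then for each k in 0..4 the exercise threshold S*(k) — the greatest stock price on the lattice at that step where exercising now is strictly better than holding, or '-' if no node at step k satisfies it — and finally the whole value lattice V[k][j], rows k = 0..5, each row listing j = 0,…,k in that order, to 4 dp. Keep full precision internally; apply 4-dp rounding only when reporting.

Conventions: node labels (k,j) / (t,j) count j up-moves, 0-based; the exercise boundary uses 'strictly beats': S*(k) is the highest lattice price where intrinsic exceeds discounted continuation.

price = 7.1822
boundary = - - 42.2308 34.8875 42.2308
tree:
7.1822
11.7169 3.3611
18.4092 6.1340 0.9729
25.7525 10.8635 2.0809 0.0000
31.8190 18.4092 4.4509 0.0000 0.0000
36.8306 25.7525 9.5201 0.0000 0.0000 0.0000

params: Δt=0.28000 u=1.21049 d=0.82611 q=0.52028 e^(-rΔt)=0.97457
t_5 payoffs: 36.8306 25.7525 9.5201 0.0000 0.0000 0.0000
t_4: node(4,0) S=28.8210 payoff=31.8190 vs cont=30.2769 → 31.8190 [stop]  node(4,1) S=42.2308 payoff=18.4092 vs cont=16.8670 → 18.4092 [stop]  node(4,2) S=61.8800 payoff=0.0000 vs cont=4.4509 → 4.4509 [wait]  node(4,3) S=90.6715 payoff=0.0000 vs cont=0.0000 → 0.0000 [wait]  node(4,4) S=132.8592 payoff=0.0000 vs cont=0.0000 → 0.0000 [wait]  ⇒ S*(4)=42.2308
t_3: node(3,0) S=34.8875 payoff=25.7525 vs cont=24.2104 → 25.7525 [stop]  node(3,1) S=51.1199 payoff=9.5201 vs cont=10.8635 → 10.8635 [wait]  node(3,2) S=74.9050 payoff=0.0000 vs cont=2.0809 → 2.0809 [wait]  node(3,3) S=109.7568 payoff=0.0000 vs cont=0.0000 → 0.0000 [wait]  ⇒ S*(3)=34.8875
t_2: node(2,0) S=42.2308 payoff=18.4092 vs cont=17.5482 → 18.4092 [stop]  node(2,1) S=61.8800 payoff=0.0000 vs cont=6.1340 → 6.1340 [wait]  node(2,2) S=90.6715 payoff=0.0000 vs cont=0.9729 → 0.9729 [wait]  ⇒ S*(2)=42.2308
t_1: node(1,0) S=51.1199 payoff=9.5201 vs cont=11.7169 → 11.7169 [wait]  node(1,1) S=74.9050 payoff=0.0000 vs cont=3.3611 → 3.3611 [wait]  ⇒ S*(1)=-
t_0: node(0,0) S=61.8800 payoff=0.0000 vs cont=7.1822 → 7.1822 [wait]  ⇒ S*(0)=-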